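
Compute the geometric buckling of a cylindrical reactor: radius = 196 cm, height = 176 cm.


B^2 = (2.405/R)^2 + (pi/H)^2
B^2 = (2.405/196)^2 + (pi/176)^2
B^2 = 4.6918e-04 /cm^2

4.6918e-04


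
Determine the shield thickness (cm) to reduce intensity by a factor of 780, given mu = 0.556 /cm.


x = ln(factor) / mu
x = ln(780) / 0.556
x = 11.977 cm

11.977


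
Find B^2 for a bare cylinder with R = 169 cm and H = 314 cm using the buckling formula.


B^2 = (2.405/R)^2 + (pi/H)^2
B^2 = (2.405/169)^2 + (pi/314)^2
B^2 = 3.0262e-04 /cm^2

3.0262e-04


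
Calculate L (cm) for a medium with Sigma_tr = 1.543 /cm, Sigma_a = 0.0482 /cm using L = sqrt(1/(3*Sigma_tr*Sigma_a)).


D = 1 / (3 * Sigma_tr) = 1 / (3 * 1.543) = 0.2160294 cm
L = sqrt(D / Sigma_a)
L = sqrt(0.2160294 / 0.0482)
L = 2.1171 cm

2.1171


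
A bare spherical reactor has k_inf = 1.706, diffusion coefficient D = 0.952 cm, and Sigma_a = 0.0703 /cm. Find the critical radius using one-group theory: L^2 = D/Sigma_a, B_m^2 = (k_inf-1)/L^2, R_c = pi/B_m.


L^2 = D / Sigma_a = 0.952 / 0.0703 = 13.54196 cm^2
B_m^2 = (k_inf - 1) / L^2 = (1.706 - 1) / 13.54196 = 0.05213426 /cm^2
For a bare sphere: B_g = pi/R, so R_c = pi / sqrt(B_m^2)
R_c = pi / sqrt(0.05213426) = 13.759 cm

13.759


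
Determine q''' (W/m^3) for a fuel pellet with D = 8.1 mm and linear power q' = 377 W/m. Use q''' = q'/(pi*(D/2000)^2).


r = D / 2 / 1000 = 8.1 / 2 / 1000 = 0.00405 m
q''' = q' / (pi * r^2)
q''' = 377 / (pi * 0.00405^2)
q''' = 7.3161e+06 W/m^3

7.3161e+06


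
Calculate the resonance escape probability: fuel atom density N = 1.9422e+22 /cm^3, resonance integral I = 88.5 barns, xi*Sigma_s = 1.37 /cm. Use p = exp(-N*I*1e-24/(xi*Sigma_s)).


p = exp(-N * I * 1e-24 / (xi*Sigma_s))
p = exp(-1.9422e+22 * 88.5 * 1e-24 / 1.37)
p = 0.28518

0.28518


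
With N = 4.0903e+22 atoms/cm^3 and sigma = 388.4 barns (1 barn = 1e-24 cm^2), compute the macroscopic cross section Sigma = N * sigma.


Sigma = N * sigma_barns * 1e-24
Sigma = 4.0903e+22 * 388.4 * 1e-24
Sigma = 15.887 /cm

15.887


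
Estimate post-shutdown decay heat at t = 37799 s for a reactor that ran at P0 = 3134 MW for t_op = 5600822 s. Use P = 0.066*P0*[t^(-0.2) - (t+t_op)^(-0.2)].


P/P0 = 0.066 * [t^(-0.2) - (t + t_op)^(-0.2)]
P/P0 = 0.066 * [37799^(-0.2) - (37799 + 5600822)^(-0.2)]
P/P0 = 0.066 * [0.1214798 - 0.04464424] = 0.005071147
P = 3134 * 0.005071147 = 15.893 MW

15.893


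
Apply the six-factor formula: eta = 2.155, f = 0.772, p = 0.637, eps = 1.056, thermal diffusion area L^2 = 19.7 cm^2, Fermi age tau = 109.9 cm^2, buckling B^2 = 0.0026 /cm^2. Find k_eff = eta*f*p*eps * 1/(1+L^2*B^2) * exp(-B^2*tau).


k_inf = eta*f*p*eps = 2.155*0.772*0.637*1.056 = 1.119097
P_TNL = 1/(1 + L^2*B^2) = 1/(1 + 19.7*0.0026) = 0.9512757
P_FNL = exp(-B^2*tau) = exp(-0.0026*109.9) = 0.7514580
k_eff = k_inf * P_TNL * P_FNL = 1.119097 * 0.9512757 * 0.7514580
k_eff = 0.79998

0.79998


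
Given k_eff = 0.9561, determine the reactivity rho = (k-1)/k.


rho = (k_eff - 1) / k_eff
rho = (0.9561 - 1) / 0.9561
rho = -0.045916

-0.045916


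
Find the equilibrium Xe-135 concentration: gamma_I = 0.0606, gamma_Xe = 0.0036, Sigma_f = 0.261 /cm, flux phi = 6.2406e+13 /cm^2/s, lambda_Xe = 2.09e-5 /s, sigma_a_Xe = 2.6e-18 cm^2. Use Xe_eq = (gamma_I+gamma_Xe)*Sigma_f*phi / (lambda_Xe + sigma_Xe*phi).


Xe_eq = (gamma_I + gamma_Xe) * Sigma_f * phi / (lambda_Xe + sigma_Xe * phi)
Numerator = (0.0606 + 0.0036) * 0.261 * 6.2406e+13 = 1.045687e+12
Denominator = 2.09e-5 + 2.6e-18 * 6.2406e+13 = 1.831556e-04
Xe_eq = 1.045687e+12 / 1.831556e-04 = 5.7093e+15 /cm^3

5.7093e+15


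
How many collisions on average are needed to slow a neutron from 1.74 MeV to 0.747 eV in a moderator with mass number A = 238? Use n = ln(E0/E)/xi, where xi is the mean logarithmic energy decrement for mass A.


xi = 1 + (A-1)^2/(2A)*ln((A-1)/(A+1)) = 0.008379872 (for A = 238)
n = ln(E0/E) / xi
n = ln(1.74e6 / 0.747) / 0.008379872
n = ln(2.329317e+06) / 0.008379872 = 1749.6

1749.6


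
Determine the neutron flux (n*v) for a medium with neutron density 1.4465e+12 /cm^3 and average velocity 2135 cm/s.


phi = n * v
phi = 1.4465e+12 * 2135
phi = 3.0883e+15 /cm^2/s

3.0883e+15


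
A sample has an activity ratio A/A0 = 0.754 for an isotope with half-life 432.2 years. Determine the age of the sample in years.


lambda = ln(2) / t_half = ln(2) / 432.2 = 0.001603765 /yr
t = -ln(A/A0) / lambda
t = -ln(0.754) / 0.001603765
t = 176.06 yr

176.06


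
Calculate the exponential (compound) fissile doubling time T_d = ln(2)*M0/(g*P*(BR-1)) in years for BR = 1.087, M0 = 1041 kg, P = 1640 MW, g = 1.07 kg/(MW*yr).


Breeding gain G = BR - 1 = 1.087 - 1 = 0.087
Fissile production rate = g * P * G = 1.07 * 1640 * 0.087 = 152.6676 kg/yr
T_d = ln(2) * M0 / (g * P * G)
T_d = ln(2) * 1041 / 152.6676 = 4.7264 yr

4.7264


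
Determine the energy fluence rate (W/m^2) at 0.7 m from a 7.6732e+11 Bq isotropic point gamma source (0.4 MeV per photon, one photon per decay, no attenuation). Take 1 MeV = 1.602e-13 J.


psi = A * E * 1.602e-13 / (4*pi*r^2)
psi = 7.6732e+11 * 0.4 * 1.602e-13 / (4*pi*0.7^2)
psi = 0.0079853 W/m^2

0.0079853


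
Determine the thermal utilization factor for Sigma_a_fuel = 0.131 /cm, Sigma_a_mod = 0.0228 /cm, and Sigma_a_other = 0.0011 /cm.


f = Sigma_a_fuel / (Sigma_a_fuel + Sigma_a_mod + Sigma_a_other)
f = 0.131 / (0.131 + 0.0228 + 0.0011)
f = 0.84571

0.84571


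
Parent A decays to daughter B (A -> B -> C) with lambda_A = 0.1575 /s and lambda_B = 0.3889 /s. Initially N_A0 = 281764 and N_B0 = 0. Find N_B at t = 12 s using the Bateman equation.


N_B(t) = lambda_A * N_A0 / (lambda_B - lambda_A) * [exp(-lambda_A*t) - exp(-lambda_B*t)]
exp(-0.1575*12) = 0.1510718; exp(-0.3889*12) = 0.009402309
N_B = 0.1575 * 281764 / (0.3889 - 0.1575) * (0.1510718 - 0.009402309)
N_B = 27169

27169


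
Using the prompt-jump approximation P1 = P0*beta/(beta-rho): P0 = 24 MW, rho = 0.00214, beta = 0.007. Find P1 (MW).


P1/P0 = beta / (beta - rho)
P1/P0 = 0.007 / (0.007 - 0.00214) = 1.440329
P1 = 24 * 1.440329 = 34.568 MW

34.568


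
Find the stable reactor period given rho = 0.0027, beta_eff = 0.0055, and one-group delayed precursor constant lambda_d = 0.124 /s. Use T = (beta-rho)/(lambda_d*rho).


T = (beta - rho) / (lambda_d * rho)
T = (0.0055 - 0.0027) / (0.124 * 0.0027)
T = 8.3632 s

8.3632


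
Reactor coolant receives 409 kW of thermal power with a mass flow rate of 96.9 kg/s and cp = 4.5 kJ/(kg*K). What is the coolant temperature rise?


dT = Q / (m_dot * cp)
dT = 409 / (96.9 * 4.5)
dT = 0.93797 C

0.93797


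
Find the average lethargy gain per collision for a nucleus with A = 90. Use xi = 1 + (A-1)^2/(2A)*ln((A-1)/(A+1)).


xi = 1 + (A-1)^2/(2A) * ln((A-1)/(A+1))
xi = 1 + (90-1)^2/(2*90) * ln((90-1)/(90 +1))
xi = 0.022059

0.022059


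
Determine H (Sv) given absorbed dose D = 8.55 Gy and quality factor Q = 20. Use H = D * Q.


H = D * Q
H = 8.55 * 20
H = 171.00 Sv

171.00


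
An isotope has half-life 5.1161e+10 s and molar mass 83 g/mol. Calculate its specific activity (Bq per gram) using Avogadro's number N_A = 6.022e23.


lambda = ln(2) / t_half = ln(2) / 5.1161e+10 = 1.354835e-11 /s
SA = lambda * N_A / M
SA = 1.354835e-11 * 6.022e23 / 83
SA = 9.8299e+10 Bq/g

9.8299e+10


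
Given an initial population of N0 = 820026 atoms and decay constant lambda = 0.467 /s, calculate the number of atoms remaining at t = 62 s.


N = N0 * exp(-lambda * t)
N = 820026 * exp(-0.467 * 62)
N = 2.1841e-07

2.1841e-07


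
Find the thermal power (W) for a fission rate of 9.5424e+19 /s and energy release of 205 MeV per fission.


P = fission_rate * E_MeV * 1.602e-13
P = 9.5424e+19 * 205 * 1.602e-13
P = 3.1338e+09 W

3.1338e+09


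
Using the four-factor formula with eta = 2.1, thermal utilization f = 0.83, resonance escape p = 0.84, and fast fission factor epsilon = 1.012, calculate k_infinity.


k_inf = eta * f * p * epsilon
k_inf = 2.1 * 0.83 * 0.84 * 1.012
k_inf = 1.4817

1.4817


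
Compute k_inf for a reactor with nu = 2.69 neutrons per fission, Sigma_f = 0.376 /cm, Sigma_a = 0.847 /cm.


k_inf = nu * Sigma_f / Sigma_a
k_inf = 2.69 * 0.376 / 0.847
k_inf = 1.1941

1.1941


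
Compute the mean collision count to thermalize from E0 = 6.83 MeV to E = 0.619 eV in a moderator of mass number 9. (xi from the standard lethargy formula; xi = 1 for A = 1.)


xi = 1 + (A-1)^2/(2A)*ln((A-1)/(A+1)) = 0.2066007 (for A = 9)
n = ln(E0/E) / xi
n = ln(6.83e6 / 0.619) / 0.2066007
n = ln(1.103393e+07) / 0.2066007 = 78.492

78.492


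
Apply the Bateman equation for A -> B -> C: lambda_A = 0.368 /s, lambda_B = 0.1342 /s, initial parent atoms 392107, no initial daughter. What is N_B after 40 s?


N_B(t) = lambda_A * N_A0 / (lambda_B - lambda_A) * [exp(-lambda_A*t) - exp(-lambda_B*t)]
exp(-0.368*40) = 4.047485e-07; exp(-0.1342*40) = 0.004663449
N_B = 0.368 * 392107 / (0.1342 - 0.368) * (4.047485e-07 - 0.004663449)
N_B = 2877.9

2877.9


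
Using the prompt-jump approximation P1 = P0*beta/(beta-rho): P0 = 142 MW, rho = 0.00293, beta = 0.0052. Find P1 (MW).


P1/P0 = beta / (beta - rho)
P1/P0 = 0.0052 / (0.0052 - 0.00293) = 2.290749
P1 = 142 * 2.290749 = 325.29 MW

325.29


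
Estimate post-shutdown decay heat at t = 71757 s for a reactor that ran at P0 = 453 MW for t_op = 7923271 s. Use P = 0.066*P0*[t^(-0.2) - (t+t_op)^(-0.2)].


P/P0 = 0.066 * [t^(-0.2) - (t + t_op)^(-0.2)]
P/P0 = 0.066 * [71757^(-0.2) - (71757 + 7923271)^(-0.2)]
P/P0 = 0.066 * [0.1068629 - 0.04163284] = 0.004305184
P = 453 * 0.004305184 = 1.9502 MW

1.9502


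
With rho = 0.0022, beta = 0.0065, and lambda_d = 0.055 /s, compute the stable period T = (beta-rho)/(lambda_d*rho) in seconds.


T = (beta - rho) / (lambda_d * rho)
T = (0.0065 - 0.0022) / (0.055 * 0.0022)
T = 35.537 s

35.537


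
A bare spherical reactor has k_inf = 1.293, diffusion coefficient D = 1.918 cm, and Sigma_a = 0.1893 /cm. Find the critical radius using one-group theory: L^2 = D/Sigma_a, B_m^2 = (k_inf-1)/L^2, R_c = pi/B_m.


L^2 = D / Sigma_a = 1.918 / 0.1893 = 10.13207 cm^2
B_m^2 = (k_inf - 1) / L^2 = (1.293 - 1) / 10.13207 = 0.02891808 /cm^2
For a bare sphere: B_g = pi/R, so R_c = pi / sqrt(B_m^2)
R_c = pi / sqrt(0.02891808) = 18.474 cm

18.474


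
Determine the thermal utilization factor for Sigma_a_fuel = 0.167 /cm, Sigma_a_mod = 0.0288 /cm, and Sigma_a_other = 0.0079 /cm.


f = Sigma_a_fuel / (Sigma_a_fuel + Sigma_a_mod + Sigma_a_other)
f = 0.167 / (0.167 + 0.0288 + 0.0079)
f = 0.81983

0.81983


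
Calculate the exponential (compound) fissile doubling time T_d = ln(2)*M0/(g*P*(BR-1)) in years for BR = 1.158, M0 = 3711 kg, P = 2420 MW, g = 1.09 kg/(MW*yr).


Breeding gain G = BR - 1 = 1.158 - 1 = 0.158
Fissile production rate = g * P * G = 1.09 * 2420 * 0.158 = 416.7724 kg/yr
T_d = ln(2) * M0 / (g * P * G)
T_d = ln(2) * 3711 / 416.7724 = 6.1719 yr

6.1719


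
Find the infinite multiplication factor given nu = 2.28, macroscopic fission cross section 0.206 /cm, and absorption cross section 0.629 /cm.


k_inf = nu * Sigma_f / Sigma_a
k_inf = 2.28 * 0.206 / 0.629
k_inf = 0.74671

0.74671


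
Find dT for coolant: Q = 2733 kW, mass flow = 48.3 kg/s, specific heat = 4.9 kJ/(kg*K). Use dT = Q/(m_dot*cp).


dT = Q / (m_dot * cp)
dT = 2733 / (48.3 * 4.9)
dT = 11.548 C

11.548


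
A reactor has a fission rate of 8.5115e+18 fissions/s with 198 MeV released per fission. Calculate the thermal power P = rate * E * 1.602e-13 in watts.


P = fission_rate * E_MeV * 1.602e-13
P = 8.5115e+18 * 198 * 1.602e-13
P = 2.6998e+08 W

2.6998e+08


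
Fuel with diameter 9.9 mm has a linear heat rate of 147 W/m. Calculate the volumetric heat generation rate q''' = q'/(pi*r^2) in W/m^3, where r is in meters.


r = D / 2 / 1000 = 9.9 / 2 / 1000 = 0.00495 m
q''' = q' / (pi * r^2)
q''' = 147 / (pi * 0.00495^2)
q''' = 1.9097e+06 W/m^3

1.9097e+06


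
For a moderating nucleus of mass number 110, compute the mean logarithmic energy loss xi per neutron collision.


xi = 1 + (A-1)^2/(2A) * ln((A-1)/(A+1))
xi = 1 + (110-1)^2/(2*110) * ln((110-1)/(110 +1))
xi = 0.018072

0.018072


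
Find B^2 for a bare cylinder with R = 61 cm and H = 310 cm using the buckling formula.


B^2 = (2.405/R)^2 + (pi/H)^2
B^2 = (2.405/61)^2 + (pi/310)^2
B^2 = 0.0016571 /cm^2

0.0016571


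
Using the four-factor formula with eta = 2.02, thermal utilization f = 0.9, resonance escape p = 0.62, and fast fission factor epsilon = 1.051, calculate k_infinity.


k_inf = eta * f * p * epsilon
k_inf = 2.02 * 0.9 * 0.62 * 1.051
k_inf = 1.1846

1.1846


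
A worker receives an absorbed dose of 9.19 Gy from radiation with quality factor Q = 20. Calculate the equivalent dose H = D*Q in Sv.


H = D * Q
H = 9.19 * 20
H = 183.80 Sv

183.80


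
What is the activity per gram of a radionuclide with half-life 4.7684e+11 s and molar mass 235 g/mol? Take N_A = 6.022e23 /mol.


lambda = ln(2) / t_half = ln(2) / 4.7684e+11 = 1.453626e-12 /s
SA = lambda * N_A / M
SA = 1.453626e-12 * 6.022e23 / 235
SA = 3.7250e+09 Bq/g

3.7250e+09


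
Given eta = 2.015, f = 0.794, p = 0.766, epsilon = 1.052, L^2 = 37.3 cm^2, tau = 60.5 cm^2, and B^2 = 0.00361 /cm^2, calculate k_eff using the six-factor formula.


k_inf = eta*f*p*eps = 2.015*0.794*0.766*1.052 = 1.289259
P_TNL = 1/(1 + L^2*B^2) = 1/(1 + 37.3*0.00361) = 0.8813267
P_FNL = exp(-B^2*tau) = exp(-0.00361*60.5) = 0.8037998
k_eff = k_inf * P_TNL * P_FNL = 1.289259 * 0.8813267 * 0.8037998
k_eff = 0.91332

0.91332


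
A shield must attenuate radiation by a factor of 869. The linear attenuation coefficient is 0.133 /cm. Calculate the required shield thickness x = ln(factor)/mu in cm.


x = ln(factor) / mu
x = ln(869) / 0.133
x = 50.882 cm

50.882


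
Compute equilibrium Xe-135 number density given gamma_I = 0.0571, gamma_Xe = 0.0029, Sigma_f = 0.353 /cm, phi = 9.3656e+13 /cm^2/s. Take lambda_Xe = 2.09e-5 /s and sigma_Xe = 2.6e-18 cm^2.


Xe_eq = (gamma_I + gamma_Xe) * Sigma_f * phi / (lambda_Xe + sigma_Xe * phi)
Numerator = (0.0571 + 0.0029) * 0.353 * 9.3656e+13 = 1.983634e+12
Denominator = 2.09e-5 + 2.6e-18 * 9.3656e+13 = 2.644056e-04
Xe_eq = 1.983634e+12 / 2.644056e-04 = 7.5022e+15 /cm^3

7.5022e+15


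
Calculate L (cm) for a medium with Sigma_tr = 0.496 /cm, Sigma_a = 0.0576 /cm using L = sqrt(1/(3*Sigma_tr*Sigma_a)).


D = 1 / (3 * Sigma_tr) = 1 / (3 * 0.496) = 0.6720430 cm
L = sqrt(D / Sigma_a)
L = sqrt(0.6720430 / 0.0576)
L = 3.4158 cm

3.4158


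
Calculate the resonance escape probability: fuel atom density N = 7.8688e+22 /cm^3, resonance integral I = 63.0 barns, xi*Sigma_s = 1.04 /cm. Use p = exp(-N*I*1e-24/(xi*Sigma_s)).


p = exp(-N * I * 1e-24 / (xi*Sigma_s))
p = exp(-7.8688e+22 * 63.0 * 1e-24 / 1.04)
p = 0.0085086

0.0085086


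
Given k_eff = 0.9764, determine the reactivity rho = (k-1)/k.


rho = (k_eff - 1) / k_eff
rho = (0.9764 - 1) / 0.9764
rho = -0.024170

-0.024170


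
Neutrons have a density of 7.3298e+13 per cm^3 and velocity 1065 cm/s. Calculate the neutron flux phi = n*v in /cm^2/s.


phi = n * v
phi = 7.3298e+13 * 1065
phi = 7.8062e+16 /cm^2/s

7.8062e+16


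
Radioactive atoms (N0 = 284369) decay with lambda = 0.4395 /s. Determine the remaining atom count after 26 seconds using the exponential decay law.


N = N0 * exp(-lambda * t)
N = 284369 * exp(-0.4395 * 26)
N = 3.0988

3.0988


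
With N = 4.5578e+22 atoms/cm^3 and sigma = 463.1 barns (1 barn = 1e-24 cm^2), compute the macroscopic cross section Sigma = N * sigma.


Sigma = N * sigma_barns * 1e-24
Sigma = 4.5578e+22 * 463.1 * 1e-24
Sigma = 21.107 /cm

21.107


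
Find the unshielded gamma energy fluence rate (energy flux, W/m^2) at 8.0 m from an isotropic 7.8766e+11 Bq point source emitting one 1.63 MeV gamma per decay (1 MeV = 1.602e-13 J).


psi = A * E * 1.602e-13 / (4*pi*r^2)
psi = 7.8766e+11 * 1.63 * 1.602e-13 / (4*pi*8.0^2)
psi = 2.5574e-04 W/m^2

2.5574e-04


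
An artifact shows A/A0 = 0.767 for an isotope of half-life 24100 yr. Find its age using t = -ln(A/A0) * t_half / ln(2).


lambda = ln(2) / t_half = ln(2) / 24100 = 2.876129e-05 /yr
t = -ln(A/A0) / lambda
t = -ln(0.767) / 2.876129e-05
t = 9223.1 yr

9223.1


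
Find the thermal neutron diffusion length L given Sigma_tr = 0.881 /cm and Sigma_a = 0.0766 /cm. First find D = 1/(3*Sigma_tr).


D = 1 / (3 * Sigma_tr) = 1 / (3 * 0.881) = 0.3783579 cm
L = sqrt(D / Sigma_a)
L = sqrt(0.3783579 / 0.0766)
L = 2.2225 cm

2.2225


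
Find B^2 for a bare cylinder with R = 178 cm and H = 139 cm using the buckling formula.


B^2 = (2.405/R)^2 + (pi/H)^2
B^2 = (2.405/178)^2 + (pi/139)^2
B^2 = 6.9338e-04 /cm^2

6.9338e-04


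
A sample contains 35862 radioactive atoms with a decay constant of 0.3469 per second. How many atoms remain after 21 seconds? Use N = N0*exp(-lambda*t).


N = N0 * exp(-lambda * t)
N = 35862 * exp(-0.3469 * 21)
N = 24.595

24.595


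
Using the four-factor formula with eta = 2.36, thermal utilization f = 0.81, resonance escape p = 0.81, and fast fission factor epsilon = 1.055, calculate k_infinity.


k_inf = eta * f * p * epsilon
k_inf = 2.36 * 0.81 * 0.81 * 1.055
k_inf = 1.6336

1.6336


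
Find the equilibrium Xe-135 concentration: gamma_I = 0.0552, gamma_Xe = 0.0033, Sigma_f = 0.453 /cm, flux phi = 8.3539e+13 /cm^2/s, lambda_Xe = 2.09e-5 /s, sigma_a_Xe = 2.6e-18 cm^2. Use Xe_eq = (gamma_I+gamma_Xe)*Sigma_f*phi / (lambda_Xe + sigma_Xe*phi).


Xe_eq = (gamma_I + gamma_Xe) * Sigma_f * phi / (lambda_Xe + sigma_Xe * phi)
Numerator = (0.0552 + 0.0033) * 0.453 * 8.3539e+13 = 2.213825e+12
Denominator = 2.09e-5 + 2.6e-18 * 8.3539e+13 = 2.381014e-04
Xe_eq = 2.213825e+12 / 2.381014e-04 = 9.2978e+15 /cm^3

9.2978e+15


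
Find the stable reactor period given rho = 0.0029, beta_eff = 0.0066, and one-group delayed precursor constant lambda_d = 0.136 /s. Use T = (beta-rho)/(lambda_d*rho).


T = (beta - rho) / (lambda_d * rho)
T = (0.0066 - 0.0029) / (0.136 * 0.0029)
T = 9.3813 s

9.3813


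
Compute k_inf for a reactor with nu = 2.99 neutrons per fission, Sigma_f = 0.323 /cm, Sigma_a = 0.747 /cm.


k_inf = nu * Sigma_f / Sigma_a
k_inf = 2.99 * 0.323 / 0.747
k_inf = 1.2929

1.2929


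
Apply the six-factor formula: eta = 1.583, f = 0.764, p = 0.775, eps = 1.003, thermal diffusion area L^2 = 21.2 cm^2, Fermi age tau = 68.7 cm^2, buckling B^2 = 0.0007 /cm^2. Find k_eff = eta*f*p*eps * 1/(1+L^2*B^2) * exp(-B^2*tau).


k_inf = eta*f*p*eps = 1.583*0.764*0.775*1.003 = 0.9401062
P_TNL = 1/(1 + L^2*B^2) = 1/(1 + 21.2*0.0007) = 0.9853770
P_FNL = exp(-B^2*tau) = exp(-0.0007*68.7) = 0.9530480
k_eff = k_inf * P_TNL * P_FNL = 0.9401062 * 0.9853770 * 0.9530480
k_eff = 0.88286

0.88286


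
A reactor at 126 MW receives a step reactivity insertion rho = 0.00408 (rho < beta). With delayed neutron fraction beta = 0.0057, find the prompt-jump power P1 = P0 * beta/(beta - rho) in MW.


P1/P0 = beta / (beta - rho)
P1/P0 = 0.0057 / (0.0057 - 0.00408) = 3.518519
P1 = 126 * 3.518519 = 443.33 MW

443.33


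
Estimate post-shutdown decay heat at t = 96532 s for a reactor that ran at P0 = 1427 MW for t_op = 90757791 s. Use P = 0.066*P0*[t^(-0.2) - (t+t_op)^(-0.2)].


P/P0 = 0.066 * [t^(-0.2) - (t + t_op)^(-0.2)]
P/P0 = 0.066 * [96532^(-0.2) - (96532 + 90757791)^(-0.2)]
P/P0 = 0.066 * [0.1007084 - 0.02560536] = 0.004956801
P = 1427 * 0.004956801 = 7.0734 MW

7.0734


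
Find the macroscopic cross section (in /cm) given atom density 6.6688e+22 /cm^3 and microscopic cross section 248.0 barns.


Sigma = N * sigma_barns * 1e-24
Sigma = 6.6688e+22 * 248.0 * 1e-24
Sigma = 16.539 /cm

16.539


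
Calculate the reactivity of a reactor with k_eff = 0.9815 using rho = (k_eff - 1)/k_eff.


rho = (k_eff - 1) / k_eff
rho = (0.9815 - 1) / 0.9815
rho = -0.018849

-0.018849


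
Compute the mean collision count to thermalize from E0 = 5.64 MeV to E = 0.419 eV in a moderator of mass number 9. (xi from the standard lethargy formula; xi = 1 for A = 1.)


xi = 1 + (A-1)^2/(2A)*ln((A-1)/(A+1)) = 0.2066007 (for A = 9)
n = ln(E0/E) / xi
n = ln(5.64e6 / 0.419) / 0.2066007
n = ln(1.346062e+07) / 0.2066007 = 79.454

79.454


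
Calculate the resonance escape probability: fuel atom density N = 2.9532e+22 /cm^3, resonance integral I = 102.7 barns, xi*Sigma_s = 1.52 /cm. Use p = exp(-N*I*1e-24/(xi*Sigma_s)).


p = exp(-N * I * 1e-24 / (xi*Sigma_s))
p = exp(-2.9532e+22 * 102.7 * 1e-24 / 1.52)
p = 0.13597

0.13597


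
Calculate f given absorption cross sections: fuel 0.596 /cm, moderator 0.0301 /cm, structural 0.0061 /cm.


f = Sigma_a_fuel / (Sigma_a_fuel + Sigma_a_mod + Sigma_a_other)
f = 0.596 / (0.596 + 0.0301 + 0.0061)
f = 0.94274

0.94274


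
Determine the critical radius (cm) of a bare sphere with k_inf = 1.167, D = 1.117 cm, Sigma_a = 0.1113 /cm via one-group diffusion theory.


L^2 = D / Sigma_a = 1.117 / 0.1113 = 10.03594 cm^2
B_m^2 = (k_inf - 1) / L^2 = (1.167 - 1) / 10.03594 = 0.01664020 /cm^2
For a bare sphere: B_g = pi/R, so R_c = pi / sqrt(B_m^2)
R_c = pi / sqrt(0.01664020) = 24.354 cm

24.354


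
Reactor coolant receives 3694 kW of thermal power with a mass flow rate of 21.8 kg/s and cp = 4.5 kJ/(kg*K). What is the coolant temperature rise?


dT = Q / (m_dot * cp)
dT = 3694 / (21.8 * 4.5)
dT = 37.655 C

37.655


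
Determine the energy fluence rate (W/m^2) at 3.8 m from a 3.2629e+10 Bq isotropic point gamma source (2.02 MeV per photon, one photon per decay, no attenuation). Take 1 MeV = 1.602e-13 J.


psi = A * E * 1.602e-13 / (4*pi*r^2)
psi = 3.2629e+10 * 2.02 * 1.602e-13 / (4*pi*3.8^2)
psi = 5.8189e-05 W/m^2

5.8189e-05


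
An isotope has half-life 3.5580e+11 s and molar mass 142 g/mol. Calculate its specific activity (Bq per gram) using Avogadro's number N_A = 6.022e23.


lambda = ln(2) / t_half = ln(2) / 3.5580e+11 = 1.948137e-12 /s
SA = lambda * N_A / M
SA = 1.948137e-12 * 6.022e23 / 142
SA = 8.2617e+09 Bq/g

8.2617e+09


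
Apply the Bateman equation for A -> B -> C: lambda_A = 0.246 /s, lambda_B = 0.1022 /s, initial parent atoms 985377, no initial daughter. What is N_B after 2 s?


N_B(t) = lambda_A * N_A0 / (lambda_B - lambda_A) * [exp(-lambda_A*t) - exp(-lambda_B*t)]
exp(-0.246*2) = 0.6114024; exp(-0.1022*2) = 0.8151363
N_B = 0.246 * 985377 / (0.1022 - 0.246) * (0.6114024 - 0.8151363)
N_B = 343433

343433


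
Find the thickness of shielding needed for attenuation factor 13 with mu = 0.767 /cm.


x = ln(factor) / mu
x = ln(13) / 0.767
x = 3.3441 cm

3.3441


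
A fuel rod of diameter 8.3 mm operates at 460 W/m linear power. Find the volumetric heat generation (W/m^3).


r = D / 2 / 1000 = 8.3 / 2 / 1000 = 0.00415 m
q''' = q' / (pi * r^2)
q''' = 460 / (pi * 0.00415^2)
q''' = 8.5018e+06 W/m^3

8.5018e+06


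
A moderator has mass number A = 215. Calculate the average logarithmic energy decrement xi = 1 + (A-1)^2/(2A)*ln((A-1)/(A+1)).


xi = 1 + (A-1)^2/(2A) * ln((A-1)/(A+1))
xi = 1 + (215-1)^2/(2*215) * ln((215-1)/(215 +1))
xi = 0.0092735

0.0092735


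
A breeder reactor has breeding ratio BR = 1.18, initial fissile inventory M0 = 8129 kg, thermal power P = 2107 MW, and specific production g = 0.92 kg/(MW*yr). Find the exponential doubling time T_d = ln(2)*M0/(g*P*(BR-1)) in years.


Breeding gain G = BR - 1 = 1.18 - 1 = 0.18
Fissile production rate = g * P * G = 0.92 * 2107 * 0.18 = 348.9192 kg/yr
T_d = ln(2) * M0 / (g * P * G)
T_d = ln(2) * 8129 / 348.9192 = 16.149 yr

16.149


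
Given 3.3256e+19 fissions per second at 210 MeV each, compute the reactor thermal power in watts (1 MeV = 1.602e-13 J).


P = fission_rate * E_MeV * 1.602e-13
P = 3.3256e+19 * 210 * 1.602e-13
P = 1.1188e+09 W

1.1188e+09


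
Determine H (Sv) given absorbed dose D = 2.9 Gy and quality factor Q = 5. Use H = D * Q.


H = D * Q
H = 2.9 * 5
H = 14.500 Sv

14.500


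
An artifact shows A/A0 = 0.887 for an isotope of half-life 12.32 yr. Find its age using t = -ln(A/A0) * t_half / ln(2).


lambda = ln(2) / t_half = ln(2) / 12.32 = 0.05626195 /yr
t = -ln(A/A0) / lambda
t = -ln(0.887) / 0.05626195
t = 2.1313 yr

2.1313


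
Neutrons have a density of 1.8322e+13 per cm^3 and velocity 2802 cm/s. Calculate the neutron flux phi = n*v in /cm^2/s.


phi = n * v
phi = 1.8322e+13 * 2802
phi = 5.1338e+16 /cm^2/s

5.1338e+16


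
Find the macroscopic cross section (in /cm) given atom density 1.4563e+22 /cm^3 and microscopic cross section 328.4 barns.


Sigma = N * sigma_barns * 1e-24
Sigma = 1.4563e+22 * 328.4 * 1e-24
Sigma = 4.7825 /cm

4.7825


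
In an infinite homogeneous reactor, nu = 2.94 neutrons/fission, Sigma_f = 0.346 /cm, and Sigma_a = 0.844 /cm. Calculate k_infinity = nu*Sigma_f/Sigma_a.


k_inf = nu * Sigma_f / Sigma_a
k_inf = 2.94 * 0.346 / 0.844
k_inf = 1.2053

1.2053


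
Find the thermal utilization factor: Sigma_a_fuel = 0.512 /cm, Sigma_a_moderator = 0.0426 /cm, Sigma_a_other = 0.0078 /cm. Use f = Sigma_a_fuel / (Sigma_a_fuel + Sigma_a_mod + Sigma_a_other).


f = Sigma_a_fuel / (Sigma_a_fuel + Sigma_a_mod + Sigma_a_other)
f = 0.512 / (0.512 + 0.0426 + 0.0078)
f = 0.91038

0.91038


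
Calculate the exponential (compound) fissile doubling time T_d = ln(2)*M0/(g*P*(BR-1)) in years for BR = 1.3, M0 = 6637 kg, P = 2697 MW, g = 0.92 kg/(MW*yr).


Breeding gain G = BR - 1 = 1.3 - 1 = 0.3
Fissile production rate = g * P * G = 0.92 * 2697 * 0.3 = 744.372 kg/yr
T_d = ln(2) * M0 / (g * P * G)
T_d = ln(2) * 6637 / 744.372 = 6.1803 yr

6.1803


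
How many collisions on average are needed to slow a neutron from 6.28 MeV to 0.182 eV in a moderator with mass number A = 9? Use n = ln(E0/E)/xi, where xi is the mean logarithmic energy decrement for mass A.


xi = 1 + (A-1)^2/(2A)*ln((A-1)/(A+1)) = 0.2066007 (for A = 9)
n = ln(E0/E) / xi
n = ln(6.28e6 / 0.182) / 0.2066007
n = ln(3.450549e+07) / 0.2066007 = 84.011

84.011


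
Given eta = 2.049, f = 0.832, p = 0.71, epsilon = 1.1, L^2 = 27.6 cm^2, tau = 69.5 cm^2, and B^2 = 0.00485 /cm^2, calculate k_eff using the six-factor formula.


k_inf = eta*f*p*eps = 2.049*0.832*0.71*1.1 = 1.331424
P_TNL = 1/(1 + L^2*B^2) = 1/(1 + 27.6*0.00485) = 0.8819431
P_FNL = exp(-B^2*tau) = exp(-0.00485*69.5) = 0.7138553
k_eff = k_inf * P_TNL * P_FNL = 1.331424 * 0.8819431 * 0.7138553
k_eff = 0.83824

0.83824


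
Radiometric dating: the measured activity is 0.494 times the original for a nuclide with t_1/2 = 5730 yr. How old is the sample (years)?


lambda = ln(2) / t_half = ln(2) / 5730 = 1.209681e-04 /yr
t = -ln(A/A0) / lambda
t = -ln(0.494) / 1.209681e-04
t = 5829.8 yr

5829.8


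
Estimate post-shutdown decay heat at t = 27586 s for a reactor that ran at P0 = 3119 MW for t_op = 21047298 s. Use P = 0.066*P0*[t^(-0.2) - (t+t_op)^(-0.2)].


P/P0 = 0.066 * [t^(-0.2) - (t + t_op)^(-0.2)]
P/P0 = 0.066 * [27586^(-0.2) - (27586 + 21047298)^(-0.2)]
P/P0 = 0.066 * [0.1293785 - 0.03429628] = 0.006275427
P = 3119 * 0.006275427 = 19.573 MW

19.573


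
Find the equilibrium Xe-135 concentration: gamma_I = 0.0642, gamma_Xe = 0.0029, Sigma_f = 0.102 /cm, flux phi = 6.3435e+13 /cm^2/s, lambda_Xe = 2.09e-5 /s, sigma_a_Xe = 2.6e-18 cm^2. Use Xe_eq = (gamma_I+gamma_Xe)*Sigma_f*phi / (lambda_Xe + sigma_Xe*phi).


Xe_eq = (gamma_I + gamma_Xe) * Sigma_f * phi / (lambda_Xe + sigma_Xe * phi)
Numerator = (0.0642 + 0.0029) * 0.102 * 6.3435e+13 = 4.341618e+11
Denominator = 2.09e-5 + 2.6e-18 * 6.3435e+13 = 1.858310e-04
Xe_eq = 4.341618e+11 / 1.858310e-04 = 2.3363e+15 /cm^3

2.3363e+15


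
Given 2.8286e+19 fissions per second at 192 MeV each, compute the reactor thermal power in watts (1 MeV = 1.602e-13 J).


P = fission_rate * E_MeV * 1.602e-13
P = 2.8286e+19 * 192 * 1.602e-13
P = 8.7003e+08 W

8.7003e+08


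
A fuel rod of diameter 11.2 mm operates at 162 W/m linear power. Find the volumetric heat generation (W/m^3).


r = D / 2 / 1000 = 11.2 / 2 / 1000 = 0.0056 m
q''' = q' / (pi * r^2)
q''' = 162 / (pi * 0.0056^2)
q''' = 1.6443e+06 W/m^3

1.6443e+06


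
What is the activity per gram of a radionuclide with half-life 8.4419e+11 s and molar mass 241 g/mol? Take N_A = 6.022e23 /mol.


lambda = ln(2) / t_half = ln(2) / 8.4419e+11 = 8.210796e-13 /s
SA = lambda * N_A / M
SA = 8.210796e-13 * 6.022e23 / 241
SA = 2.0517e+09 Bq/g

2.0517e+09


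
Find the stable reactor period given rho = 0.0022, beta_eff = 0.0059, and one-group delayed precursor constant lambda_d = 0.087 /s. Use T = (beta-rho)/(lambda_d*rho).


T = (beta - rho) / (lambda_d * rho)
T = (0.0059 - 0.0022) / (0.087 * 0.0022)
T = 19.331 s

19.331


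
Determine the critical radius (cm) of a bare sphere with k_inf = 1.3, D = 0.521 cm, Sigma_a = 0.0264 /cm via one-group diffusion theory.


L^2 = D / Sigma_a = 0.521 / 0.0264 = 19.73485 cm^2
B_m^2 = (k_inf - 1) / L^2 = (1.3 - 1) / 19.73485 = 0.01520153 /cm^2
For a bare sphere: B_g = pi/R, so R_c = pi / sqrt(B_m^2)
R_c = pi / sqrt(0.01520153) = 25.480 cm

25.480


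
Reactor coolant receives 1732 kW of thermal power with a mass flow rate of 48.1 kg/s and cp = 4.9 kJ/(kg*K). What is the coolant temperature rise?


dT = Q / (m_dot * cp)
dT = 1732 / (48.1 * 4.9)
dT = 7.3486 C

7.3486


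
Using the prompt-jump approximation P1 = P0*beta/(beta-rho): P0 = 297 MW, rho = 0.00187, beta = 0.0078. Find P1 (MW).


P1/P0 = beta / (beta - rho)
P1/P0 = 0.0078 / (0.0078 - 0.00187) = 1.315346
P1 = 297 * 1.315346 = 390.66 MW

390.66


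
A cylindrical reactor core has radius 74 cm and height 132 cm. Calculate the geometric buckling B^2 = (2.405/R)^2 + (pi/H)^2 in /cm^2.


B^2 = (2.405/R)^2 + (pi/H)^2
B^2 = (2.405/74)^2 + (pi/132)^2
B^2 = 0.0016227 /cm^2

0.0016227


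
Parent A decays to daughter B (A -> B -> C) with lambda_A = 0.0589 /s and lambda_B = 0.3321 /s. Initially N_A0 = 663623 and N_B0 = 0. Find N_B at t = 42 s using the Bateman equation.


N_B(t) = lambda_A * N_A0 / (lambda_B - lambda_A) * [exp(-lambda_A*t) - exp(-lambda_B*t)]
exp(-0.0589*42) = 0.08426405; exp(-0.3321*42) = 8.757370e-07
N_B = 0.0589 * 663623 / (0.3321 - 0.0589) * (0.08426405 - 8.757370e-07)
N_B = 12056

12056


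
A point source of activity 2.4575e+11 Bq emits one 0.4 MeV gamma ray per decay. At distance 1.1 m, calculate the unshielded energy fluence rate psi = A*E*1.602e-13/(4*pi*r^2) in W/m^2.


psi = A * E * 1.602e-13 / (4*pi*r^2)
psi = 2.4575e+11 * 0.4 * 1.602e-13 / (4*pi*1.1^2)
psi = 0.0010357 W/m^2

0.0010357


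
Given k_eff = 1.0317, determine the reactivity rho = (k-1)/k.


rho = (k_eff - 1) / k_eff
rho = (1.0317 - 1) / 1.0317
rho = 0.030726

0.030726


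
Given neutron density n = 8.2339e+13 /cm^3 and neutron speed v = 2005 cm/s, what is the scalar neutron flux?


phi = n * v
phi = 8.2339e+13 * 2005
phi = 1.6509e+17 /cm^2/s

1.6509e+17


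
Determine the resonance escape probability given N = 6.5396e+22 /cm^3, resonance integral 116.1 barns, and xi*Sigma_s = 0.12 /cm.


p = exp(-N * I * 1e-24 / (xi*Sigma_s))
p = exp(-6.5396e+22 * 116.1 * 1e-24 / 0.12)
p = 3.3259e-28

3.3259e-28


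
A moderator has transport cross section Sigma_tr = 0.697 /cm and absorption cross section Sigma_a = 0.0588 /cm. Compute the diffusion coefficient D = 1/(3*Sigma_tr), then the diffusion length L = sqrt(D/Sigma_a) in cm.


D = 1 / (3 * Sigma_tr) = 1 / (3 * 0.697) = 0.4782401 cm
L = sqrt(D / Sigma_a)
L = sqrt(0.4782401 / 0.0588)
L = 2.8519 cm

2.8519


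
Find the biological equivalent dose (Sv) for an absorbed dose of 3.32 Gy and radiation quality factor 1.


H = D * Q
H = 3.32 * 1
H = 3.3200 Sv

3.3200


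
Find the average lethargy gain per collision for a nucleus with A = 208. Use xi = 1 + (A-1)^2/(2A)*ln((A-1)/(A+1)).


xi = 1 + (A-1)^2/(2A) * ln((A-1)/(A+1))
xi = 1 + (208-1)^2/(2*208) * ln((208-1)/(208 +1))
xi = 0.0095846

0.0095846


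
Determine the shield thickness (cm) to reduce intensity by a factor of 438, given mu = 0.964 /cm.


x = ln(factor) / mu
x = ln(438) / 0.964
x = 6.3094 cm

6.3094


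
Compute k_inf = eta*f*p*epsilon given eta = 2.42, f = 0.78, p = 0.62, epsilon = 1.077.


k_inf = eta * f * p * epsilon
k_inf = 2.42 * 0.78 * 0.62 * 1.077
k_inf = 1.2604

1.2604


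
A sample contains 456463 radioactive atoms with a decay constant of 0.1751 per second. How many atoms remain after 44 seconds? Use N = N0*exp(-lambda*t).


N = N0 * exp(-lambda * t)
N = 456463 * exp(-0.1751 * 44)
N = 205.79

205.79


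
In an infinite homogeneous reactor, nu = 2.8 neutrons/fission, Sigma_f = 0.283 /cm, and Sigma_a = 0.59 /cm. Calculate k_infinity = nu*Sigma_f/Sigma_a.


k_inf = nu * Sigma_f / Sigma_a
k_inf = 2.8 * 0.283 / 0.59
k_inf = 1.3431

1.3431


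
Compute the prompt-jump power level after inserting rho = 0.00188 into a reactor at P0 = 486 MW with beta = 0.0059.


P1/P0 = beta / (beta - rho)
P1/P0 = 0.0059 / (0.0059 - 0.00188) = 1.467662
P1 = 486 * 1.467662 = 713.28 MW

713.28


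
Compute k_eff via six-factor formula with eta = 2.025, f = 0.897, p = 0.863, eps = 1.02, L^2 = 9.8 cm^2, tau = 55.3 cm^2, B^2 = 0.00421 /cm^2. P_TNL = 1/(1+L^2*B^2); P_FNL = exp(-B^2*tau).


k_inf = eta*f*p*eps = 2.025*0.897*0.863*1.02 = 1.598926
P_TNL = 1/(1 + L^2*B^2) = 1/(1 + 9.8*0.00421) = 0.9603768
P_FNL = exp(-B^2*tau) = exp(-0.00421*55.3) = 0.7923017
k_eff = k_inf * P_TNL * P_FNL = 1.598926 * 0.9603768 * 0.7923017
k_eff = 1.2166

1.2166


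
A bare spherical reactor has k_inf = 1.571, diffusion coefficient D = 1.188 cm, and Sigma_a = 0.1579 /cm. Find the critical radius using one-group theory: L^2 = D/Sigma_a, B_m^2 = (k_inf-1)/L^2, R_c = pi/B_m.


L^2 = D / Sigma_a = 1.188 / 0.1579 = 7.523749 cm^2
B_m^2 = (k_inf - 1) / L^2 = (1.571 - 1) / 7.523749 = 0.07589302 /cm^2
For a bare sphere: B_g = pi/R, so R_c = pi / sqrt(B_m^2)
R_c = pi / sqrt(0.07589302) = 11.404 cm

11.404


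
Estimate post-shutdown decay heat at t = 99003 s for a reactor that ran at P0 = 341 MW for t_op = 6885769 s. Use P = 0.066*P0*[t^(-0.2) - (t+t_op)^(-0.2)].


P/P0 = 0.066 * [t^(-0.2) - (t + t_op)^(-0.2)]
P/P0 = 0.066 * [99003^(-0.2) - (99003 + 6885769)^(-0.2)]
P/P0 = 0.066 * [0.1002006 - 0.04277298] = 0.003790223
P = 341 * 0.003790223 = 1.2925 MW

1.2925


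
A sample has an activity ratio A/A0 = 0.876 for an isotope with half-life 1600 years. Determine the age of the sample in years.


lambda = ln(2) / t_half = ln(2) / 1600 = 4.332170e-04 /yr
t = -ln(A/A0) / lambda
t = -ln(0.876) / 4.332170e-04
t = 305.60 yr

305.60


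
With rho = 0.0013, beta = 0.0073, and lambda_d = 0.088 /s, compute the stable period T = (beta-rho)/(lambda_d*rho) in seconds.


T = (beta - rho) / (lambda_d * rho)
T = (0.0073 - 0.0013) / (0.088 * 0.0013)
T = 52.448 s

52.448


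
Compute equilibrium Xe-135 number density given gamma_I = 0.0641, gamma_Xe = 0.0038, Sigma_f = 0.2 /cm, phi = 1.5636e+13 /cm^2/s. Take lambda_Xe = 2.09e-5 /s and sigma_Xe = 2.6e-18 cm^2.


Xe_eq = (gamma_I + gamma_Xe) * Sigma_f * phi / (lambda_Xe + sigma_Xe * phi)
Numerator = (0.0641 + 0.0038) * 0.2 * 1.5636e+13 = 2.123369e+11
Denominator = 2.09e-5 + 2.6e-18 * 1.5636e+13 = 6.155360e-05
Xe_eq = 2.123369e+11 / 6.155360e-05 = 3.4496e+15 /cm^3

3.4496e+15


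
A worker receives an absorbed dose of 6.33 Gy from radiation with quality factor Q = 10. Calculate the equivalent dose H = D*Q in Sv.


H = D * Q
H = 6.33 * 10
H = 63.300 Sv

63.300


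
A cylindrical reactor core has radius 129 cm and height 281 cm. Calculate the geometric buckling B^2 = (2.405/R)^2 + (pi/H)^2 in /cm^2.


B^2 = (2.405/R)^2 + (pi/H)^2
B^2 = (2.405/129)^2 + (pi/281)^2
B^2 = 4.7257e-04 /cm^2

4.7257e-04


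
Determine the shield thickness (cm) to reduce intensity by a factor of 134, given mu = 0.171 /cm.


x = ln(factor) / mu
x = ln(134) / 0.171
x = 28.642 cm

28.642


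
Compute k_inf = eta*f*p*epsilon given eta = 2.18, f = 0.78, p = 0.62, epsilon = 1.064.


k_inf = eta * f * p * epsilon
k_inf = 2.18 * 0.78 * 0.62 * 1.064
k_inf = 1.1217

1.1217


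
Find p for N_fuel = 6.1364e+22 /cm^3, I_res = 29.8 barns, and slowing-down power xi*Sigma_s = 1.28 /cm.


p = exp(-N * I * 1e-24 / (xi*Sigma_s))
p = exp(-6.1364e+22 * 29.8 * 1e-24 / 1.28)
p = 0.23964

0.23964


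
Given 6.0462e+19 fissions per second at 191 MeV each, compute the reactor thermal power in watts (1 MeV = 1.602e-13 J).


P = fission_rate * E_MeV * 1.602e-13
P = 6.0462e+19 * 191 * 1.602e-13
P = 1.8500e+09 W

1.8500e+09


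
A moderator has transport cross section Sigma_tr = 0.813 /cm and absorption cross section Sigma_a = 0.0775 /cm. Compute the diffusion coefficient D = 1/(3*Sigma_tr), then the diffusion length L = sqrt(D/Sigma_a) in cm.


D = 1 / (3 * Sigma_tr) = 1 / (3 * 0.813) = 0.4100041 cm
L = sqrt(D / Sigma_a)
L = sqrt(0.4100041 / 0.0775)
L = 2.3001 cm

2.3001


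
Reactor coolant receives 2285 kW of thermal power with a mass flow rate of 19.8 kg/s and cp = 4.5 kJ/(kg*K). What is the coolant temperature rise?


dT = Q / (m_dot * cp)
dT = 2285 / (19.8 * 4.5)
dT = 25.645 C

25.645


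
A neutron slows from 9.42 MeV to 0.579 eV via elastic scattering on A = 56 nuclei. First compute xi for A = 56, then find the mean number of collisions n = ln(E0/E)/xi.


xi = 1 + (A-1)^2/(2A)*ln((A-1)/(A+1)) = 0.03529286 (for A = 56)
n = ln(E0/E) / xi
n = ln(9.42e6 / 0.579) / 0.03529286
n = ln(1.626943e+07) / 0.03529286 = 470.49

470.49


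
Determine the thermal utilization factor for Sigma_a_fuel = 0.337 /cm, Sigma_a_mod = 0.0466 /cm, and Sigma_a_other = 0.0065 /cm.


f = Sigma_a_fuel / (Sigma_a_fuel + Sigma_a_mod + Sigma_a_other)
f = 0.337 / (0.337 + 0.0466 + 0.0065)
f = 0.86388

0.86388


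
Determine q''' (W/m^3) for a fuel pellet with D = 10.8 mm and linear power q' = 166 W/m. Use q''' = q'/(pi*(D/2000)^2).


r = D / 2 / 1000 = 10.8 / 2 / 1000 = 0.0054 m
q''' = q' / (pi * r^2)
q''' = 166 / (pi * 0.0054^2)
q''' = 1.8121e+06 W/m^3

1.8121e+06


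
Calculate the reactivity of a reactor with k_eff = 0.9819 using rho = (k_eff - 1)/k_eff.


rho = (k_eff - 1) / k_eff
rho = (0.9819 - 1) / 0.9819
rho = -0.018434

-0.018434


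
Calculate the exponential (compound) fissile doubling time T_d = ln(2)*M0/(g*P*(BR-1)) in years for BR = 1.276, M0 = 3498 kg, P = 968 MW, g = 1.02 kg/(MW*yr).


Breeding gain G = BR - 1 = 1.276 - 1 = 0.276
Fissile production rate = g * P * G = 1.02 * 968 * 0.276 = 272.51136 kg/yr
T_d = ln(2) * M0 / (g * P * G)
T_d = ln(2) * 3498 / 272.51136 = 8.8973 yr

8.8973


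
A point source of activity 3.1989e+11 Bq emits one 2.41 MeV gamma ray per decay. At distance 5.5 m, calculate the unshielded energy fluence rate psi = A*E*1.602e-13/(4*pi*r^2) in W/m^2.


psi = A * E * 1.602e-13 / (4*pi*r^2)
psi = 3.1989e+11 * 2.41 * 1.602e-13 / (4*pi*5.5^2)
psi = 3.2490e-04 W/m^2

3.2490e-04


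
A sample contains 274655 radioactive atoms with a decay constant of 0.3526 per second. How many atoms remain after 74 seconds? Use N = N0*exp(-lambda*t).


N = N0 * exp(-lambda * t)
N = 274655 * exp(-0.3526 * 74)
N = 1.2794e-06

1.2794e-06


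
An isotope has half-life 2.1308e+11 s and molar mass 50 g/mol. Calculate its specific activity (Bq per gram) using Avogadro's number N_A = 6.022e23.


lambda = ln(2) / t_half = ln(2) / 2.1308e+11 = 3.252990e-12 /s
SA = lambda * N_A / M
SA = 3.252990e-12 * 6.022e23 / 50
SA = 3.9179e+10 Bq/g

3.9179e+10


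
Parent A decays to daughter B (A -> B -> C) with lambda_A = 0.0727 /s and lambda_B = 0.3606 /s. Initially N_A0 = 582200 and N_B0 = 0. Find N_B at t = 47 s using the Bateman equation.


N_B(t) = lambda_A * N_A0 / (lambda_B - lambda_A) * [exp(-lambda_A*t) - exp(-lambda_B*t)]
exp(-0.0727*47) = 0.03281400; exp(-0.3606*47) = 4.360038e-08
N_B = 0.0727 * 582200 / (0.3606 - 0.0727) * (0.03281400 - 4.360038e-08)
N_B = 4824.2

4824.2


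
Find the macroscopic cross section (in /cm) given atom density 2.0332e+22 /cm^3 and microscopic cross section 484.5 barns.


Sigma = N * sigma_barns * 1e-24
Sigma = 2.0332e+22 * 484.5 * 1e-24
Sigma = 9.8509 /cm

9.8509
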